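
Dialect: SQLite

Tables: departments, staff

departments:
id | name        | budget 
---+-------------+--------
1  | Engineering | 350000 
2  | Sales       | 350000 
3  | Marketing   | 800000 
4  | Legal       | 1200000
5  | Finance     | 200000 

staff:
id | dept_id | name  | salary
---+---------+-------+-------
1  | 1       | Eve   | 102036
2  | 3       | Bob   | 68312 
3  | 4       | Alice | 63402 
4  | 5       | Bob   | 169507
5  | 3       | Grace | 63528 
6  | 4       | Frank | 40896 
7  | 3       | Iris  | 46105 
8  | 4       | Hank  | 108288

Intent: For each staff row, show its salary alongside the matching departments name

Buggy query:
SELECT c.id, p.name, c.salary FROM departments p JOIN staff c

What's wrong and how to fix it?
Bug: Missing join condition: each staff row is matched to all departments rows instead of just its own

Fix: Add ON c.dept_id = p.id to the JOIN

Corrected query:
SELECT c.id, p.name, c.salary FROM departments p JOIN staff c ON c.dept_id = p.id

Result:
id | name        | salary
---+-------------+-------
1  | Engineering | 102036
2  | Marketing   | 68312 
3  | Legal       | 63402 
4  | Finance     | 169507
5  | Marketing   | 63528 
6  | Legal       | 40896 
7  | Marketing   | 46105 
8  | Legal       | 108288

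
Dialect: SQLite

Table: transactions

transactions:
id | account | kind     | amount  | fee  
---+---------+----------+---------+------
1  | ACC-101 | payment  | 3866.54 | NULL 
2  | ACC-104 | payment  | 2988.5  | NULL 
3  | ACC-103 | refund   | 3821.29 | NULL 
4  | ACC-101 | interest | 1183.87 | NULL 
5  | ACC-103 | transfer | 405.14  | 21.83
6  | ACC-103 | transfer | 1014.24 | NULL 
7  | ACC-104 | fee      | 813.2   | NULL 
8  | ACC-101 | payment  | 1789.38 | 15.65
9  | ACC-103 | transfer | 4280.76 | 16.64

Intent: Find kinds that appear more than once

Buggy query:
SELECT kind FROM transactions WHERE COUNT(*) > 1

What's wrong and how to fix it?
Bug: WHERE can't reference COUNT(*); aggregates are computed after WHERE

Fix: GROUP BY kind, then filter groups with HAVING COUNT(*) > 1

Corrected query:
SELECT kind FROM transactions GROUP BY kind HAVING COUNT(*) > 1

Result:
kind    
--------
payment 
transfer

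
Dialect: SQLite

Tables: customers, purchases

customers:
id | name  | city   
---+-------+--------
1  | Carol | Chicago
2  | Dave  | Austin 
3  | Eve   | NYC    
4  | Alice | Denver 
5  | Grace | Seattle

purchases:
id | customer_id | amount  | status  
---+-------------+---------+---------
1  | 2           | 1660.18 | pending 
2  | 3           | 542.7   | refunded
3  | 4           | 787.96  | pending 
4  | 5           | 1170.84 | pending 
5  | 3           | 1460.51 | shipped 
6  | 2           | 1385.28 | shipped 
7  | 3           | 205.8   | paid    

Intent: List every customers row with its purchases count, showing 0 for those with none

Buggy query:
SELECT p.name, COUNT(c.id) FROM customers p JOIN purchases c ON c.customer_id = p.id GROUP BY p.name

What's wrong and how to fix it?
Bug: INNER JOIN drops customers rows that have no matching purchases rows

Fix: Use LEFT JOIN so parents without children still appear (COUNT(c.id) gives 0)

Corrected query:
SELECT p.name, COUNT(c.id) FROM customers p LEFT JOIN purchases c ON c.customer_id = p.id GROUP BY p.name

Result:
name  | COUNT(c.id)
------+------------
Alice | 1          
Carol | 0          
Dave  | 2          
Eve   | 3          
Grace | 1          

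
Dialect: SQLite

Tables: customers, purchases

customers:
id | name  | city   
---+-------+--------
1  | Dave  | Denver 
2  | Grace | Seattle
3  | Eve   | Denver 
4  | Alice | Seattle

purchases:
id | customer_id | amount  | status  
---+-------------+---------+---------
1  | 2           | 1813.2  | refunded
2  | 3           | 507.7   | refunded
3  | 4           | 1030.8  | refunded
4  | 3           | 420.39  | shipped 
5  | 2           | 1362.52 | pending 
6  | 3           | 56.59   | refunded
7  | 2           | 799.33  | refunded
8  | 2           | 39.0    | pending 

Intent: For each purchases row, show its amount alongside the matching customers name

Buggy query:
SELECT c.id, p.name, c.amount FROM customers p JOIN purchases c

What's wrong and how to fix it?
Bug: Missing join condition: each purchases row is matched to all customers rows instead of just its own

Fix: Specify the join condition linking the foreign key to the parent id

Corrected query:
SELECT c.id, p.name, c.amount FROM customers p JOIN purchases c ON c.customer_id = p.id

Result:
id | name  | amount 
---+-------+--------
1  | Grace | 1813.2 
2  | Eve   | 507.7  
3  | Alice | 1030.8 
4  | Eve   | 420.39 
5  | Grace | 1362.52
6  | Eve   | 56.59  
7  | Grace | 799.33 
8  | Grace | 39     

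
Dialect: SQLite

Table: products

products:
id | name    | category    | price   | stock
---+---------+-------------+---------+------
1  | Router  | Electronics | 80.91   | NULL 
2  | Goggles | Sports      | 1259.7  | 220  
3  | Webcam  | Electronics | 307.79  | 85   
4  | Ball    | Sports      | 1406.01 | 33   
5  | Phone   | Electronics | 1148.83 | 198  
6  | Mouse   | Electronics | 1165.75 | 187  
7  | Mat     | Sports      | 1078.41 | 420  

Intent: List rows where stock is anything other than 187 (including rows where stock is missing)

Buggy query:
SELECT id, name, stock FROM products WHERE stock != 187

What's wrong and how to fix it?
Bug: 'stock != 187' is unknown when stock is NULL, so NULL rows are silently excluded

Fix: Handle NULL separately with IS NULL alongside the inequality

Corrected query:
SELECT id, name, stock FROM products WHERE stock != 187 OR stock IS NULL

Result:
id | name    | stock
---+---------+------
1  | Router  | NULL 
2  | Goggles | 220  
3  | Webcam  | 85   
4  | Ball    | 33   
5  | Phone   | 198  
7  | Mat     | 420  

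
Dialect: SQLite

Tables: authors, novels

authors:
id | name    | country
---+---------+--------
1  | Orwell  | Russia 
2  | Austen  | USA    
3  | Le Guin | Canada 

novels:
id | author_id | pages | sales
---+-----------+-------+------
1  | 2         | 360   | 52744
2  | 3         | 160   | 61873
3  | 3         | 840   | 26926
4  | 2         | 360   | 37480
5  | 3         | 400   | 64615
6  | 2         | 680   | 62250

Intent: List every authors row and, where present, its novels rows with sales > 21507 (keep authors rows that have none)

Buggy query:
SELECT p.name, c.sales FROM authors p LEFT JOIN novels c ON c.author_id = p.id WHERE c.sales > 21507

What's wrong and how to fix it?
Bug: Filtering c.sales in WHERE discards the NULL rows produced by LEFT JOIN, turning it into an inner join

Fix: Put 'c.sales > 21507' in the JOIN's ON clause instead of WHERE

Corrected query:
SELECT p.name, c.sales FROM authors p LEFT JOIN novels c ON c.author_id = p.id AND c.sales > 21507

Result:
name    | sales
--------+------
Orwell  | NULL 
Austen  | 37480
Austen  | 52744
Austen  | 62250
Le Guin | 26926
Le Guin | 61873
Le Guin | 64615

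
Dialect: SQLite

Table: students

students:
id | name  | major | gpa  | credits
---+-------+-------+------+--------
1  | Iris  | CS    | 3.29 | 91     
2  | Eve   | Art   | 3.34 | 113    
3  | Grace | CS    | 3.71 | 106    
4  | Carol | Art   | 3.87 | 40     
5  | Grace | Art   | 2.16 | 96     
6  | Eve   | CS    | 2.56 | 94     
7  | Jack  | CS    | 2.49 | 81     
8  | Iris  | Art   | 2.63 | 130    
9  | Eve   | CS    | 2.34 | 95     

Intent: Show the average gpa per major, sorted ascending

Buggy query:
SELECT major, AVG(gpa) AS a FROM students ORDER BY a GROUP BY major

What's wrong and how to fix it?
Bug: GROUP BY must precede ORDER BY

Fix: Move ORDER BY to the end, after GROUP BY

Corrected query:
SELECT major, AVG(gpa) AS a FROM students GROUP BY major ORDER BY a

Result:
major | a    
------+------
CS    | 2.878
Art   | 3    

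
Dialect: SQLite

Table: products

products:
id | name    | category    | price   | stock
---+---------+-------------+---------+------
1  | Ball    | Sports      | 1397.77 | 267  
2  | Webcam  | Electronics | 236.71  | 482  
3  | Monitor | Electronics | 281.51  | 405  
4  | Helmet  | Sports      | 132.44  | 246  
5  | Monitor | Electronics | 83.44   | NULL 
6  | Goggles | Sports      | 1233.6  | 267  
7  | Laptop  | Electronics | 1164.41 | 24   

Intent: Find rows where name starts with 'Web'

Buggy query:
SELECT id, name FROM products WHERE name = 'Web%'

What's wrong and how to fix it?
Bug: Wildcards only work with LIKE; '=' treats '%' as a literal character

Fix: Use LIKE for wildcard pattern matching

Corrected query:
SELECT id, name FROM products WHERE name LIKE 'Web%'

Result:
id | name  
---+-------
2  | Webcam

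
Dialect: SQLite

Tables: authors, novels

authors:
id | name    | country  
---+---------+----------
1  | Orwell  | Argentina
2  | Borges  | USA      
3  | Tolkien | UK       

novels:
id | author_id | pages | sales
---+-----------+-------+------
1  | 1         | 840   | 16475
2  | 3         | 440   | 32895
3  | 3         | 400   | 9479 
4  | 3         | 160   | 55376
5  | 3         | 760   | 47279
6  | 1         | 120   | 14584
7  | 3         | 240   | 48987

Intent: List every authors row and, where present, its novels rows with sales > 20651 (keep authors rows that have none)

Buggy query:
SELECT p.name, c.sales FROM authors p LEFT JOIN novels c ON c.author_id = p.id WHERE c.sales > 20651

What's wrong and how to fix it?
Bug: A WHERE condition on the right-hand table after LEFT JOIN drops unmatched parents

Fix: Put 'c.sales > 20651' in the JOIN's ON clause instead of WHERE

Corrected query:
SELECT p.name, c.sales FROM authors p LEFT JOIN novels c ON c.author_id = p.id AND c.sales > 20651

Result:
name    | sales
--------+------
Orwell  | NULL 
Borges  | NULL 
Tolkien | 32895
Tolkien | 47279
Tolkien | 48987
Tolkien | 55376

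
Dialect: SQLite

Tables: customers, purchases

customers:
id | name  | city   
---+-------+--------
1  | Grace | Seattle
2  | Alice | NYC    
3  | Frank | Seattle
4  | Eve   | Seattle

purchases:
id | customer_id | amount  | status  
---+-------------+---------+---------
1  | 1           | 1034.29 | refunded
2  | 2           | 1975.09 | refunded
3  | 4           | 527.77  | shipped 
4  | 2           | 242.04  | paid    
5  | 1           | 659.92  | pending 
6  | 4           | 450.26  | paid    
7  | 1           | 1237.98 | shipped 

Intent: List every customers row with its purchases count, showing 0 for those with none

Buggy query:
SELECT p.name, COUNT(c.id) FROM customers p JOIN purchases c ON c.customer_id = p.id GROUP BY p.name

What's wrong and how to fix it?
Bug: An inner join excludes parents with zero children

Fix: Switch to LEFT JOIN to retain unmatched parent rows

Corrected query:
SELECT p.name, COUNT(c.id) FROM customers p LEFT JOIN purchases c ON c.customer_id = p.id GROUP BY p.name

Result:
name  | COUNT(c.id)
------+------------
Alice | 2          
Eve   | 2          
Frank | 0          
Grace | 3          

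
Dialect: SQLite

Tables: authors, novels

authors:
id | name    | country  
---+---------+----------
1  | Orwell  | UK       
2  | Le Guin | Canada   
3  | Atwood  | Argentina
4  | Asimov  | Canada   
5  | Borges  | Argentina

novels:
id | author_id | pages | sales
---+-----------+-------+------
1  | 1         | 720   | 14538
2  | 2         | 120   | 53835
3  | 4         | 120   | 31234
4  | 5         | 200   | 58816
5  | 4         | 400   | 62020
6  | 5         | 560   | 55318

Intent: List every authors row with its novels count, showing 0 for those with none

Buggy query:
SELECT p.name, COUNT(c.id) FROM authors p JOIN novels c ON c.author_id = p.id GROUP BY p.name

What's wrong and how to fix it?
Bug: An inner join excludes parents with zero children

Fix: Use LEFT JOIN so parents without children still appear (COUNT(c.id) gives 0)

Corrected query:
SELECT p.name, COUNT(c.id) FROM authors p LEFT JOIN novels c ON c.author_id = p.id GROUP BY p.name

Result:
name    | COUNT(c.id)
--------+------------
Asimov  | 2          
Atwood  | 0          
Borges  | 2          
Le Guin | 1          
Orwell  | 1          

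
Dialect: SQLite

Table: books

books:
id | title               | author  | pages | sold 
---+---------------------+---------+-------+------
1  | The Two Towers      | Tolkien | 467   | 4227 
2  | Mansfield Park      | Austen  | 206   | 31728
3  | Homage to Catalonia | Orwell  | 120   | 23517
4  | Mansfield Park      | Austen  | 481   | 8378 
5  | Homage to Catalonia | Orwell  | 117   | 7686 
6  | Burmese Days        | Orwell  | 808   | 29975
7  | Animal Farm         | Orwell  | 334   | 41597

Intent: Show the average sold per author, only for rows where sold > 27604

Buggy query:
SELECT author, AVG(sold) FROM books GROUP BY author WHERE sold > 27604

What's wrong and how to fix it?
Bug: Row-level WHERE must come before GROUP BY in the clause order

Fix: Place WHERE between FROM and GROUP BY

Corrected query:
SELECT author, AVG(sold) FROM books WHERE sold > 27604 GROUP BY author

Result:
author | AVG(sold)
-------+----------
Austen | 31728    
Orwell | 35786    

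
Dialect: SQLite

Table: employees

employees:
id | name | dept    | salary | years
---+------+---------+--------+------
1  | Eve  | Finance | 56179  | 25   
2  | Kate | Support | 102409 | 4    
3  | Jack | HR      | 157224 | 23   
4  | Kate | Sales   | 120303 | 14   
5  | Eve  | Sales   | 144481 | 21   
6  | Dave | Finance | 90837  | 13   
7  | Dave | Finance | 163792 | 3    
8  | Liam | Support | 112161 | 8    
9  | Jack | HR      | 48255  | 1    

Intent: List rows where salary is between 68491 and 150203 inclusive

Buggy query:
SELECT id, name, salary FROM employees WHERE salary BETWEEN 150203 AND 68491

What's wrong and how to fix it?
Bug: BETWEEN expects the lower bound first; with 150203 AND 68491 the range is empty

Fix: Swap the bounds so the smaller value comes first

Corrected query:
SELECT id, name, salary FROM employees WHERE salary BETWEEN 68491 AND 150203

Result:
id | name | salary
---+------+-------
2  | Kate | 102409
4  | Kate | 120303
5  | Eve  | 144481
6  | Dave | 90837 
8  | Liam | 112161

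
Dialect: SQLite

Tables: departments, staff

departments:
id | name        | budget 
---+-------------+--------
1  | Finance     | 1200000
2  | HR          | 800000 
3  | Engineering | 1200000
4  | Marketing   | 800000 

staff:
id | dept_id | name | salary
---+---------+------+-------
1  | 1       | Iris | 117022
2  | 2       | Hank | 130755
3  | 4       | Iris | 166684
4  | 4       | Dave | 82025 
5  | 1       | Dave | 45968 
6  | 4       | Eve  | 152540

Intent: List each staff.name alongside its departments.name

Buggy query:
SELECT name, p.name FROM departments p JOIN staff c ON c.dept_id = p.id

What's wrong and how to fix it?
Bug: Both tables have a 'name' column; the unqualified reference is ambiguous

Fix: Qualify the column with its table alias (c.name)

Corrected query:
SELECT c.name, p.name FROM departments p JOIN staff c ON c.dept_id = p.id

Result:
name | name     
-----+----------
Iris | Finance  
Hank | HR       
Iris | Marketing
Dave | Marketing
Dave | Finance  
Eve  | Marketing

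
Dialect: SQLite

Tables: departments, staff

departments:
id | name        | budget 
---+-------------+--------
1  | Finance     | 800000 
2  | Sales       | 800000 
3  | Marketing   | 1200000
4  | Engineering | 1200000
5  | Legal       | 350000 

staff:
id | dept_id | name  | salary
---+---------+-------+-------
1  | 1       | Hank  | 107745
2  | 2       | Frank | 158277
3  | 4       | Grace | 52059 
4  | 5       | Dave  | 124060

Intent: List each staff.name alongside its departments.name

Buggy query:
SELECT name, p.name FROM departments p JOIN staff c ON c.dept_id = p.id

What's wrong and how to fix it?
Bug: Both tables have a 'name' column; the unqualified reference is ambiguous

Fix: Prefix ambiguous columns with the table alias

Corrected query:
SELECT c.name, p.name FROM departments p JOIN staff c ON c.dept_id = p.id

Result:
name  | name       
------+------------
Hank  | Finance    
Frank | Sales      
Grace | Engineering
Dave  | Legal      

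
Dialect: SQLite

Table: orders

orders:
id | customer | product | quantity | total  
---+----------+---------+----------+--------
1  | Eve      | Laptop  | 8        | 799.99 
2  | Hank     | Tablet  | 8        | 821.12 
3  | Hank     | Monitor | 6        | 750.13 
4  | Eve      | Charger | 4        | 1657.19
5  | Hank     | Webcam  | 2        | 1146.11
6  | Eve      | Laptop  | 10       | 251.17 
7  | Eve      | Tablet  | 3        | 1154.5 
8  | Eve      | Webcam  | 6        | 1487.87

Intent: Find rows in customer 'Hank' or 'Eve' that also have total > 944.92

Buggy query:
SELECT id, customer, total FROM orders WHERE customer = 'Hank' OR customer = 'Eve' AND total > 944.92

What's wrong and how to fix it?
Bug: AND binds tighter than OR, so this parses as customer = 'Hank' OR (customer = 'Eve' AND total > 944.92)

Fix: Group the OR with parentheses (or use IN), then AND the threshold

Corrected query:
SELECT id, customer, total FROM orders WHERE (customer = 'Hank' OR customer = 'Eve') AND total > 944.92

Result:
id | customer | total  
---+----------+--------
4  | Eve      | 1657.19
5  | Hank     | 1146.11
7  | Eve      | 1154.5 
8  | Eve      | 1487.87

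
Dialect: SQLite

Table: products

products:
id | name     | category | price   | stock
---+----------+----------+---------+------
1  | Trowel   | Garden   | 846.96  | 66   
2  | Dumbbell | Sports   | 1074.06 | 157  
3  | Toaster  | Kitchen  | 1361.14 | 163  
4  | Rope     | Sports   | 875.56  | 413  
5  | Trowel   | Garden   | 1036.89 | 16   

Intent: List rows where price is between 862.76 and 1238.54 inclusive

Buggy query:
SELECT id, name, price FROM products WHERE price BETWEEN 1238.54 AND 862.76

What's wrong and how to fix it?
Bug: The bounds are reversed; BETWEEN a AND b requires a <= b to match anything

Fix: Swap the bounds so the smaller value comes first

Corrected query:
SELECT id, name, price FROM products WHERE price BETWEEN 862.76 AND 1238.54

Result:
id | name     | price  
---+----------+--------
2  | Dumbbell | 1074.06
4  | Rope     | 875.56 
5  | Trowel   | 1036.89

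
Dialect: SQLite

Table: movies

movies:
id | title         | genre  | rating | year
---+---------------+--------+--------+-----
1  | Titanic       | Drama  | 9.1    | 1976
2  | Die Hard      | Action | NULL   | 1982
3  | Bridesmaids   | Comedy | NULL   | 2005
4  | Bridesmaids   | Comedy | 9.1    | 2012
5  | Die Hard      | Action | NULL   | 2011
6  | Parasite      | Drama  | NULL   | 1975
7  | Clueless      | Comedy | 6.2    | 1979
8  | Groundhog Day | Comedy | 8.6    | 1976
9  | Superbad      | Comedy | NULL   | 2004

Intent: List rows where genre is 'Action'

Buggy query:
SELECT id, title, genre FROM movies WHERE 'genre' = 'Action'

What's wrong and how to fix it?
Bug: Single quotes denote string literals in SQL; the column name is being compared as a constant string

Fix: Remove the quotes around the column name (or use double quotes for an identifier)

Corrected query:
SELECT id, title, genre FROM movies WHERE genre = 'Action'

Result:
id | title    | genre 
---+----------+-------
2  | Die Hard | Action
5  | Die Hard | Action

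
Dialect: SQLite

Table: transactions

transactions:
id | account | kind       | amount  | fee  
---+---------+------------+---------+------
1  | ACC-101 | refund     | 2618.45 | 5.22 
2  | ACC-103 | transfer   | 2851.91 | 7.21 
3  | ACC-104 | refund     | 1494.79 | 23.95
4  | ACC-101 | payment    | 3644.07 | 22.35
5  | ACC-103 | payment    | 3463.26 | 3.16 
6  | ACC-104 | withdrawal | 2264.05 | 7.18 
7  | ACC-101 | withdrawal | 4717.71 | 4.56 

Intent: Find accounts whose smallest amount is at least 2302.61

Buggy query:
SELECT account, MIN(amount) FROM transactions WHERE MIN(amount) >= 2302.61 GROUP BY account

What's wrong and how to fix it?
Bug: MIN() in WHERE is a misuse of aggregate

Fix: Use HAVING for the per-group MIN condition

Corrected query:
SELECT account, MIN(amount) FROM transactions GROUP BY account HAVING MIN(amount) >= 2302.61

Result:
account | MIN(amount)
--------+------------
ACC-101 | 2618.45    
ACC-103 | 2851.91    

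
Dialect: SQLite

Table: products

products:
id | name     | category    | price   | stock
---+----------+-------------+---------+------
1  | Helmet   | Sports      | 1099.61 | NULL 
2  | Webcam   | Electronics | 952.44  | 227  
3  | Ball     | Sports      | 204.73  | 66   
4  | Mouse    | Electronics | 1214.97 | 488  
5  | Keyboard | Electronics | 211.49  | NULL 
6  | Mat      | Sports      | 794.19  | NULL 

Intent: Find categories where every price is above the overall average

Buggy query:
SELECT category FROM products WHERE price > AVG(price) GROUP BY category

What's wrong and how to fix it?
Bug: AVG() is an aggregate; it can't sit directly in WHERE

Fix: Use a subquery for AVG and a HAVING MIN(...) filter so the condition holds for every row in the group

Corrected query:
SELECT category FROM products GROUP BY category HAVING MIN(price) > (SELECT AVG(price) FROM products)

Result:
(no rows)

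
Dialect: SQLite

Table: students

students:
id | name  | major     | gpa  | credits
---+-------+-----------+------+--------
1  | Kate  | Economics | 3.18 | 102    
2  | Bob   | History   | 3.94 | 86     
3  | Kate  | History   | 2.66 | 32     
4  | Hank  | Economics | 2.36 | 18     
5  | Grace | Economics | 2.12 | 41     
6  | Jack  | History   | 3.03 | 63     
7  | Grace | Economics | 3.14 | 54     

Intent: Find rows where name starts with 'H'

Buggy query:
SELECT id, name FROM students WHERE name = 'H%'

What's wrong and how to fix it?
Bug: Wildcards only work with LIKE; '=' treats '%' as a literal character

Fix: Replace '=' with LIKE so 'H%' is treated as a pattern

Corrected query:
SELECT id, name FROM students WHERE name LIKE 'H%'

Result:
id | name
---+-----
4  | Hank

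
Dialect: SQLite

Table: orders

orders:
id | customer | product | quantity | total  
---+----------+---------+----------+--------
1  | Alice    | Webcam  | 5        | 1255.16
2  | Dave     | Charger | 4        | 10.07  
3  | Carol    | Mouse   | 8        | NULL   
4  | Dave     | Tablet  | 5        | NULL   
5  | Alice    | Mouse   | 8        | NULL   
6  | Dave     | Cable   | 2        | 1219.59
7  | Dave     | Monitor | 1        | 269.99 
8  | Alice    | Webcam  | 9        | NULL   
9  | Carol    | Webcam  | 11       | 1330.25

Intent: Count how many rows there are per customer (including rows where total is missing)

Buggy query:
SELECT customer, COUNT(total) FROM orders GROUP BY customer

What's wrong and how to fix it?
Bug: COUNT(column) counts non-NULL values only; rows with NULL total aren't counted

Fix: Replace COUNT(total) with COUNT(*)

Corrected query:
SELECT customer, COUNT(*) FROM orders GROUP BY customer

Result:
customer | COUNT(*)
---------+---------
Alice    | 3       
Carol    | 2       
Dave     | 4       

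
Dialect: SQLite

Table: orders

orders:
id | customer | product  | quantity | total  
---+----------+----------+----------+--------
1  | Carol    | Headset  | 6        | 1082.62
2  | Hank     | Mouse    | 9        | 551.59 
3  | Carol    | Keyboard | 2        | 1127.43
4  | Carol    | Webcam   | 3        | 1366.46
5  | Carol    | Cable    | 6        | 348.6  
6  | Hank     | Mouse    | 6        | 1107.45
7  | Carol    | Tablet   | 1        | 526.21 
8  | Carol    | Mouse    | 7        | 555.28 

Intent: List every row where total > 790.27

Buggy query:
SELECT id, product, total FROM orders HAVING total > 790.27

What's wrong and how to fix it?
Bug: HAVING filters the output of aggregation, but this query has no GROUP BY and no aggregate functions, so SQLite rejects it (HAVING clause on a non-aggregate query); the condition here is per row

Fix: Use WHERE for row-level filtering

Corrected query:
SELECT id, product, total FROM orders WHERE total > 790.27

Result:
id | product  | total  
---+----------+--------
1  | Headset  | 1082.62
3  | Keyboard | 1127.43
4  | Webcam   | 1366.46
6  | Mouse    | 1107.45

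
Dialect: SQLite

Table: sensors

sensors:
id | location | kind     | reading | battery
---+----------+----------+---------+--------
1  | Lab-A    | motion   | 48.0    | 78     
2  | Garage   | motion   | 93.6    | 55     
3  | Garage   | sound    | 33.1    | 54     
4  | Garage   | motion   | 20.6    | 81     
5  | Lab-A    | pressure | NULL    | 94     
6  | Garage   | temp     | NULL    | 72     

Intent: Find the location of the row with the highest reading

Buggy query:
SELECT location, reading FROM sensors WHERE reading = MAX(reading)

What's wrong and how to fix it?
Bug: MAX(reading) is an aggregate and cannot be used directly in WHERE

Fix: Wrap MAX in a scalar subquery so WHERE compares against a single value

Corrected query:
SELECT location, reading FROM sensors WHERE reading = (SELECT MAX(reading) FROM sensors)

Result:
location | reading
---------+--------
Garage   | 93.6   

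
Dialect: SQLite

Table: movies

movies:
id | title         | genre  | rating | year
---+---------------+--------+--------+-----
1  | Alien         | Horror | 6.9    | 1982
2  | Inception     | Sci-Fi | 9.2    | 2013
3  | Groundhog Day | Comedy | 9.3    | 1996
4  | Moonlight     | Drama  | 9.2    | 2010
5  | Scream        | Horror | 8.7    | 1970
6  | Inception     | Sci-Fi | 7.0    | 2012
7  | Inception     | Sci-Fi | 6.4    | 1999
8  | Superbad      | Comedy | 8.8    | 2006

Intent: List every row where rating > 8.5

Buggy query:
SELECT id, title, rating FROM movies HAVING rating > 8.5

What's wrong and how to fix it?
Bug: HAVING filters the output of aggregation, but this query has no GROUP BY and no aggregate functions, so SQLite rejects it (HAVING clause on a non-aggregate query); the condition here is per row

Fix: Use WHERE for row-level filtering

Corrected query:
SELECT id, title, rating FROM movies WHERE rating > 8.5

Result:
id | title         | rating
---+---------------+-------
2  | Inception     | 9.2   
3  | Groundhog Day | 9.3   
4  | Moonlight     | 9.2   
5  | Scream        | 8.7   
8  | Superbad      | 8.8   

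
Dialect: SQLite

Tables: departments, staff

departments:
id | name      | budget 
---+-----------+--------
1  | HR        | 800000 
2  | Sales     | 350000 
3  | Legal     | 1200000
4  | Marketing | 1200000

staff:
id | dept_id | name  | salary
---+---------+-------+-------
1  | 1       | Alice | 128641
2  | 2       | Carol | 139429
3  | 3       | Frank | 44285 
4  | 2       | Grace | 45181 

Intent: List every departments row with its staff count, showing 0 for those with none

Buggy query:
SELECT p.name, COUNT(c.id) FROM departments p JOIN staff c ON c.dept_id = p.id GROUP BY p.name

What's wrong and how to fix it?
Bug: An inner join excludes parents with zero children

Fix: Use LEFT JOIN so parents without children still appear (COUNT(c.id) gives 0)

Corrected query:
SELECT p.name, COUNT(c.id) FROM departments p LEFT JOIN staff c ON c.dept_id = p.id GROUP BY p.name

Result:
name      | COUNT(c.id)
----------+------------
HR        | 1          
Legal     | 1          
Marketing | 0          
Sales     | 2          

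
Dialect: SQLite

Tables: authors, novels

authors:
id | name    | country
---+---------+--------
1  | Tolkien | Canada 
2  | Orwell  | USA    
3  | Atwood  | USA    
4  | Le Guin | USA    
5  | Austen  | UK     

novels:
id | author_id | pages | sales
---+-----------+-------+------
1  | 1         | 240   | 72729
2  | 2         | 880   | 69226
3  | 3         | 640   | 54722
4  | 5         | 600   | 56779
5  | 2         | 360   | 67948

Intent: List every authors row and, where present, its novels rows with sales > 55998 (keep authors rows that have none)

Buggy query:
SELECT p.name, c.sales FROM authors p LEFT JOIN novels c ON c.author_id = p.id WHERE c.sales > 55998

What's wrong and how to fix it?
Bug: A WHERE condition on the right-hand table after LEFT JOIN drops unmatched parents

Fix: Move the right-table condition into the ON clause so unmatched parents are kept

Corrected query:
SELECT p.name, c.sales FROM authors p LEFT JOIN novels c ON c.author_id = p.id AND c.sales > 55998

Result:
name    | sales
--------+------
Tolkien | 72729
Orwell  | 67948
Orwell  | 69226
Atwood  | NULL 
Le Guin | NULL 
Austen  | 56779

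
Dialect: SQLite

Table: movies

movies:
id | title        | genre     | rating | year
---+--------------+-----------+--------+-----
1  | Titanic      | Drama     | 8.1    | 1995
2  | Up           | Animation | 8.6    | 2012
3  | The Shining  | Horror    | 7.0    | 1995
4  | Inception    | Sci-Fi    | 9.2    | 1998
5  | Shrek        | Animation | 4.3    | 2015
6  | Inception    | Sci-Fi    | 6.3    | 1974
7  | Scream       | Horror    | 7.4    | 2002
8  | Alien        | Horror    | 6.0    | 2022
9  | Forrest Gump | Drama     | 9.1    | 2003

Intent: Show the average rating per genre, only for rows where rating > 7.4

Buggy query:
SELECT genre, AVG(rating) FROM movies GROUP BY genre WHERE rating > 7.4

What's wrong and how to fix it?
Bug: WHERE cannot follow GROUP BY

Fix: Place WHERE between FROM and GROUP BY

Corrected query:
SELECT genre, AVG(rating) FROM movies WHERE rating > 7.4 GROUP BY genre

Result:
genre     | AVG(rating)
----------+------------
Animation | 8.6        
Drama     | 8.6        
Sci-Fi    | 9.2        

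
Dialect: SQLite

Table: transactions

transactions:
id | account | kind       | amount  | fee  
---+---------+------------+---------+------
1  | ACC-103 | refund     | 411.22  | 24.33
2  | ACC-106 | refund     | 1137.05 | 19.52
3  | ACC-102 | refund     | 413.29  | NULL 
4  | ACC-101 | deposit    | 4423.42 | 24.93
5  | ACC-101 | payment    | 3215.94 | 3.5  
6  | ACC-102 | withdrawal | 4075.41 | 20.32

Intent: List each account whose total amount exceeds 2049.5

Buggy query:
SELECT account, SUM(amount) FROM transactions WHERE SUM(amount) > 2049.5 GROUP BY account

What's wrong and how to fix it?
Bug: WHERE runs before GROUP BY, so aggregates aren't available there

Fix: Move the aggregate condition to a HAVING clause

Corrected query:
SELECT account, SUM(amount) FROM transactions GROUP BY account HAVING SUM(amount) > 2049.5

Result:
account | SUM(amount)
--------+------------
ACC-101 | 7639.36    
ACC-102 | 4488.7     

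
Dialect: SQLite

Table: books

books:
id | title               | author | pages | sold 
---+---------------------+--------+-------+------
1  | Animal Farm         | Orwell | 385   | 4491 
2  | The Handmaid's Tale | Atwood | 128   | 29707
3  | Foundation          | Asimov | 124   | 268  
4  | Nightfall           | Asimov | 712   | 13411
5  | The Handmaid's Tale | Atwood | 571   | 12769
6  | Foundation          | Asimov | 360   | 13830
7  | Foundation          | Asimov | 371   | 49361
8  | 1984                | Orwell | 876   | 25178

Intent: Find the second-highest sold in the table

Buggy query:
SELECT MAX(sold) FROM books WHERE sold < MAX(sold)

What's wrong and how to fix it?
Bug: MAX(sold) on the right of the comparison is an aggregate-in-WHERE error

Fix: Compute the overall MAX in a subquery, then take MAX of rows below it

Corrected query:
SELECT MAX(sold) FROM books WHERE sold < (SELECT MAX(sold) FROM books)

Result:
MAX(sold)
---------
29707    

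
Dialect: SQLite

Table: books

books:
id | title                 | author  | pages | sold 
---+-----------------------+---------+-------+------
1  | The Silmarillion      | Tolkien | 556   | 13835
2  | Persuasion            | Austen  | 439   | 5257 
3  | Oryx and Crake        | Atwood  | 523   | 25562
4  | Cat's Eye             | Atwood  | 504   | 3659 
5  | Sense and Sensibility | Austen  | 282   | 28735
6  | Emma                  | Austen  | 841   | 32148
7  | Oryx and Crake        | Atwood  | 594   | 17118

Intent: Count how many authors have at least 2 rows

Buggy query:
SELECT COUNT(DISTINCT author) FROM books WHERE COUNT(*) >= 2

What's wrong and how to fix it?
Bug: COUNT(*) cannot appear in WHERE; the per-group count doesn't exist yet

Fix: Use a subquery that GROUPs and filters with HAVING, then count its rows

Corrected query:
SELECT COUNT(*) FROM (SELECT author FROM books GROUP BY author HAVING COUNT(*) >= 2)

Result:
COUNT(*)
--------
2       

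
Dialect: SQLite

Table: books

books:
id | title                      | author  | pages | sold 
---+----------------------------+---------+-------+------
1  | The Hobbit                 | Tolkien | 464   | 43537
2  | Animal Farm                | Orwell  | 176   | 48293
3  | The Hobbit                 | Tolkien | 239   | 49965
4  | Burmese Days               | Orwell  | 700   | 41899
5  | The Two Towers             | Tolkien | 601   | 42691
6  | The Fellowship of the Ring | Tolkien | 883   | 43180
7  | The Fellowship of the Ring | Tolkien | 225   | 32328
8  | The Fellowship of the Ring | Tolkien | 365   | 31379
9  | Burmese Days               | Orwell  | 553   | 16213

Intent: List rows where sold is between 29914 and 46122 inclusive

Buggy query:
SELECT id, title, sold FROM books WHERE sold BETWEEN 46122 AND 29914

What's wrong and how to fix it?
Bug: BETWEEN expects the lower bound first; with 46122 AND 29914 the range is empty

Fix: Write BETWEEN 29914 AND 46122

Corrected query:
SELECT id, title, sold FROM books WHERE sold BETWEEN 29914 AND 46122

Result:
id | title                      | sold 
---+----------------------------+------
1  | The Hobbit                 | 43537
4  | Burmese Days               | 41899
5  | The Two Towers             | 42691
6  | The Fellowship of the Ring | 43180
7  | The Fellowship of the Ring | 32328
8  | The Fellowship of the Ring | 31379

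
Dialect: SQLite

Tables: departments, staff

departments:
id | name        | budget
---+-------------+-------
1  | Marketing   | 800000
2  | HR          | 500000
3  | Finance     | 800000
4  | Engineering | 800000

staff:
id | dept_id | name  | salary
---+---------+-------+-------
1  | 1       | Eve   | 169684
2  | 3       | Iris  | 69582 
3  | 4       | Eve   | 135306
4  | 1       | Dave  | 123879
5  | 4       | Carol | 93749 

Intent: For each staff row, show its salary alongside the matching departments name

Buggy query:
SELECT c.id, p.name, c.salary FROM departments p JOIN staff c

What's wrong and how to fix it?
Bug: JOIN with no ON clause produces a cartesian product; every staff row pairs with every departments row

Fix: Add ON c.dept_id = p.id to the JOIN

Corrected query:
SELECT c.id, p.name, c.salary FROM departments p JOIN staff c ON c.dept_id = p.id

Result:
id | name        | salary
---+-------------+-------
1  | Marketing   | 169684
2  | Finance     | 69582 
3  | Engineering | 135306
4  | Marketing   | 123879
5  | Engineering | 93749 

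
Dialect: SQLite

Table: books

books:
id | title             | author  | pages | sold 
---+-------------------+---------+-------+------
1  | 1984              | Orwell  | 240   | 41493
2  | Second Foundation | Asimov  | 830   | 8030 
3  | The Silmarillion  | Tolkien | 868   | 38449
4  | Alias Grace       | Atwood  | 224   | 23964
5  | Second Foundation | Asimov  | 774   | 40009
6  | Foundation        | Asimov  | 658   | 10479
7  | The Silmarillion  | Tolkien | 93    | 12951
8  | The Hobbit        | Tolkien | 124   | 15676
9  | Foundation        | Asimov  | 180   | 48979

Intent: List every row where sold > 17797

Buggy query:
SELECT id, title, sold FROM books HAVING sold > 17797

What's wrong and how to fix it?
Bug: This is a non-aggregate query (no GROUP BY, no aggregates), so in SQLite the HAVING clause is invalid here; a row-level condition belongs in WHERE

Fix: Use WHERE for row-level filtering

Corrected query:
SELECT id, title, sold FROM books WHERE sold > 17797

Result:
id | title             | sold 
---+-------------------+------
1  | 1984              | 41493
3  | The Silmarillion  | 38449
4  | Alias Grace       | 23964
5  | Second Foundation | 40009
9  | Foundation        | 48979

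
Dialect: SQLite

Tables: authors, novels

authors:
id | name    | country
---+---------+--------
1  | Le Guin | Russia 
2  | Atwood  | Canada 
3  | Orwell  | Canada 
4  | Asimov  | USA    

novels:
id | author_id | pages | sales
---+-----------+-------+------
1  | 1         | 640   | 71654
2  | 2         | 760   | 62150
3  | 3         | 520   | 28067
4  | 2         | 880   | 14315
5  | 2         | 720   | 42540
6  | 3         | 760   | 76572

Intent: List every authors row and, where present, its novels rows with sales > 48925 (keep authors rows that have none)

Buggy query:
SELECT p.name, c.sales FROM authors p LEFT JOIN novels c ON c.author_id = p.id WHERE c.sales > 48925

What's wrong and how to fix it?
Bug: Filtering c.sales in WHERE discards the NULL rows produced by LEFT JOIN, turning it into an inner join

Fix: Put 'c.sales > 48925' in the JOIN's ON clause instead of WHERE

Corrected query:
SELECT p.name, c.sales FROM authors p LEFT JOIN novels c ON c.author_id = p.id AND c.sales > 48925

Result:
name    | sales
--------+------
Le Guin | 71654
Atwood  | 62150
Orwell  | 76572
Asimov  | NULL 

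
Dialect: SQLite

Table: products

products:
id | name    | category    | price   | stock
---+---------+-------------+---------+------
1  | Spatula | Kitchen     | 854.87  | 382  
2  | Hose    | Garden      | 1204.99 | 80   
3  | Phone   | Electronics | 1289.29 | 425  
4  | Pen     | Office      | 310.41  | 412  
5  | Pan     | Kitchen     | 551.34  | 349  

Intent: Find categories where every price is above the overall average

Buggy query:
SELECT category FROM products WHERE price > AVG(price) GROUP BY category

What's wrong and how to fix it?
Bug: WHERE evaluates per row before aggregation, so AVG() is unavailable

Fix: Compute the overall average in a scalar subquery and compare each group's MIN against it in HAVING

Corrected query:
SELECT category FROM products GROUP BY category HAVING MIN(price) > (SELECT AVG(price) FROM products)

Result:
category   
-----------
Electronics
Garden     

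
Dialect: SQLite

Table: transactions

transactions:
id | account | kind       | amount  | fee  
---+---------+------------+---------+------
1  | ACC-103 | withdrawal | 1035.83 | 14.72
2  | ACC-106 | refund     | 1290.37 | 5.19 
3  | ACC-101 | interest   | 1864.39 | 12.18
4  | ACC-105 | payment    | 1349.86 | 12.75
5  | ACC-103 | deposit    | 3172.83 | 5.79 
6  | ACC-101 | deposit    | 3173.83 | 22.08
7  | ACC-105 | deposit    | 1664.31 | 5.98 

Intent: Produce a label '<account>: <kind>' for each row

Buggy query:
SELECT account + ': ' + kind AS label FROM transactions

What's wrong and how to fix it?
Bug: '+' is numeric addition; on text columns SQLite converts them to 0 instead of concatenating

Fix: Use the || operator for string concatenation

Corrected query:
SELECT account || ': ' || kind AS label FROM transactions

Result:
label              
-------------------
ACC-103: withdrawal
ACC-106: refund    
ACC-101: interest  
ACC-105: payment   
ACC-103: deposit   
ACC-101: deposit   
ACC-105: deposit   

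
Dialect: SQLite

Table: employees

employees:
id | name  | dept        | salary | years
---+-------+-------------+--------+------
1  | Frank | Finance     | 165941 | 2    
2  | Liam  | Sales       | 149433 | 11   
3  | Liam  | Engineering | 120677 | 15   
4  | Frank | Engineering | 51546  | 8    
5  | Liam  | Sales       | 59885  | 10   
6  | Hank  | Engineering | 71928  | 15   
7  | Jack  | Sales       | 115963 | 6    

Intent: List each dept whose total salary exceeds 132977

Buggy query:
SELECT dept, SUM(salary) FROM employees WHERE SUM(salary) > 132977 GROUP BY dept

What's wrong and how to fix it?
Bug: SUM(salary) is an aggregate, but WHERE filters rows before aggregation

Fix: Move the aggregate condition to a HAVING clause

Corrected query:
SELECT dept, SUM(salary) FROM employees GROUP BY dept HAVING SUM(salary) > 132977

Result:
dept        | SUM(salary)
------------+------------
Engineering | 244151     
Finance     | 165941     
Sales       | 325281     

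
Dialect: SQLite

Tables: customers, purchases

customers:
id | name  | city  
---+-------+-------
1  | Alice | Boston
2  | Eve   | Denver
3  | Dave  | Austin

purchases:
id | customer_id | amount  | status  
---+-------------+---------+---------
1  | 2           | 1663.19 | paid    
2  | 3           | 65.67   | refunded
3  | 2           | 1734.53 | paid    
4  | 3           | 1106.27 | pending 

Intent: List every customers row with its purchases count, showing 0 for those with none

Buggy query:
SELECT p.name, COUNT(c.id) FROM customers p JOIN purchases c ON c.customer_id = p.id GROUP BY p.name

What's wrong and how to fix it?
Bug: INNER JOIN drops customers rows that have no matching purchases rows

Fix: Use LEFT JOIN so parents without children still appear (COUNT(c.id) gives 0)

Corrected query:
SELECT p.name, COUNT(c.id) FROM customers p LEFT JOIN purchases c ON c.customer_id = p.id GROUP BY p.name

Result:
name  | COUNT(c.id)
------+------------
Alice | 0          
Dave  | 2          
Eve   | 2          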